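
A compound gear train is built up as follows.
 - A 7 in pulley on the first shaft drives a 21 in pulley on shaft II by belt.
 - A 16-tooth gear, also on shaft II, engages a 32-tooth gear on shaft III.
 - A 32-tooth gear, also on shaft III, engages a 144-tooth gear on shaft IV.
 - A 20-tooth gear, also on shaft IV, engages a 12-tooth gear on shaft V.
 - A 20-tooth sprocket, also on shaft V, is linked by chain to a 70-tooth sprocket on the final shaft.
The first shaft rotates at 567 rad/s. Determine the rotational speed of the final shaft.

10 rad/s

Belt: ratio = 21/7 = 3, so shaft II turns at 567 / 3 = 189 rad/s.
Gear mesh: ratio = 32/16 = 2, so shaft III turns at 189 / 2 = 94.5 rad/s.
Gear mesh: ratio = 144/32 = 4.5, so shaft IV turns at 94.5 / 4.5 = 21 rad/s.
Gear mesh: ratio = 12/20 = 0.6, so shaft V turns at 21 / 0.6 = 35 rad/s.
Chain: ratio = 70/20 = 3.5, so the final shaft turns at 35 / 3.5 = 10 rad/s.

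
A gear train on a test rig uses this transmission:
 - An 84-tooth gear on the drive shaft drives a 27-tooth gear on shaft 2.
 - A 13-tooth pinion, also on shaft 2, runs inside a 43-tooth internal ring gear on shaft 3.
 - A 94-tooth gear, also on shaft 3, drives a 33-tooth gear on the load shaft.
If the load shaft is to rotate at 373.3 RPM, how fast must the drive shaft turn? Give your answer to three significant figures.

Overall ratio R = 0.32143 × 3.3077 × 0.35106 = 0.37325.
Required input speed = output speed × R = 373.3 × 0.37325 = 139.33 RPM.

139 RPM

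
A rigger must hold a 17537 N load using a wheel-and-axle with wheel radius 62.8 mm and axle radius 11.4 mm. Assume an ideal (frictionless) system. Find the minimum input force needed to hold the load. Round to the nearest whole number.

3183 N

Wheel-and-axle MA = R/r = 62.8/11.4 = 5.5088.
Effort = load / MA = 17537 / 5.5088 = 3183.5 N.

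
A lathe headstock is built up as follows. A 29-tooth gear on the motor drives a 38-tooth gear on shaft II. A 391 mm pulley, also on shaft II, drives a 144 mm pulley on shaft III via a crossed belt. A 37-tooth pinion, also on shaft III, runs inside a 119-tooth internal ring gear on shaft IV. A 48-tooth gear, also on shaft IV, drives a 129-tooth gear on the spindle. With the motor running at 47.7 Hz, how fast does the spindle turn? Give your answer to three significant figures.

11.4 Hz

gear mesh 38/29 = 1.3103 → 47.7/1.3103 = 36.403 Hz
belt 144/391 = 0.36829 → 36.403/0.36829 = 98.843 Hz
internal gear 119/37 = 3.2162 → 98.843/3.2162 = 30.733 Hz
gear mesh 129/48 = 2.6875 → 30.733/2.6875 = 11.435 Hz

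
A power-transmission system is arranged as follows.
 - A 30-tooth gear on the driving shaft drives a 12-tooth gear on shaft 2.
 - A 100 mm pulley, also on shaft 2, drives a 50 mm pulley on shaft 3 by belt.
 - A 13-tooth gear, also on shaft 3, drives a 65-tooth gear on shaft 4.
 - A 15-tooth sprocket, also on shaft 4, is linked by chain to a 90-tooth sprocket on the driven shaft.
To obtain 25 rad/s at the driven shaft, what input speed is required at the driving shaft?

Overall ratio R = 0.4 × 0.5 × 5 × 6 = 6.
Required input speed = output speed × R = 25 × 6 = 150 rad/s.

150 rad/s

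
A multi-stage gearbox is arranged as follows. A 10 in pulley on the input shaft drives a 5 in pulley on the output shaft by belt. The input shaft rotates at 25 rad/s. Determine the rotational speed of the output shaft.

belt 5/10 = 0.5 → 25/0.5 = 50 rad/s

50 rad/s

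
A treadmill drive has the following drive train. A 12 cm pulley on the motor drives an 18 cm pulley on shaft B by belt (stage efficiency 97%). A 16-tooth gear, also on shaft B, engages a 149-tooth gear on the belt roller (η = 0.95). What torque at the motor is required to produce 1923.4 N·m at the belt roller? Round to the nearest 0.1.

Overall ratio R = 1.5 × 9.3125 = 13.969; overall efficiency η = 0.97 × 0.95 = 0.9215.
Input torque = output torque / (R × η) = 1923.4 / (13.969 × 0.9215) = 149.42 N·m.

149.4 N·m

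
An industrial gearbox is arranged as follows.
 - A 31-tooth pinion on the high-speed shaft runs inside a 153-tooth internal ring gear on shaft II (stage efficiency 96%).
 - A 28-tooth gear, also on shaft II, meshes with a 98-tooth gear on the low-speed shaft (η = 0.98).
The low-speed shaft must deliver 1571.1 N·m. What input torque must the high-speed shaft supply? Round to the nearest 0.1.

96.7 N·m

Overall ratio R = 4.9355 × 3.5 = 17.274; overall efficiency η = 0.96 × 0.98 = 0.9408.
Input torque = output torque / (R × η) = 1571.1 / (17.274 × 0.9408) = 96.674 N·m.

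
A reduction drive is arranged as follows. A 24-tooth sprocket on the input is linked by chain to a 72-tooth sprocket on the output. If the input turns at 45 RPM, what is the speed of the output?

15 RPM

Chain: ratio = 72/24 = 3, so the output turns at 45 / 3 = 15 RPM.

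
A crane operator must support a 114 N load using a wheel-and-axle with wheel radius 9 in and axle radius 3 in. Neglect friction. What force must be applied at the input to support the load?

38 N

Wheel-and-axle MA = R/r = 9/3 = 3.
Effort = load / MA = 114 / 3 = 38 N.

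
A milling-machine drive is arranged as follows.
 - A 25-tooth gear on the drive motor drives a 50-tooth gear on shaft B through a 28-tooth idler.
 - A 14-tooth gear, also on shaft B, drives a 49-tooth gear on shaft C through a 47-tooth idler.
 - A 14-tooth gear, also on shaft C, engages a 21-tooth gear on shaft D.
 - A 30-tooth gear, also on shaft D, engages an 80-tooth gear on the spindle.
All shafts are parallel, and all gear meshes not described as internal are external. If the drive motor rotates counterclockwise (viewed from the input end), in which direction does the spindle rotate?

the drive motor → shaft B: driver → idler → driven is 2 external meshes, 2 reversals → CCW.
shaft B → shaft C: driver → idler → driven is 2 external meshes, 2 reversals → CCW.
shaft C → shaft D: external mesh, 1 reversal → CW.
shaft D → the spindle: external mesh, 1 reversal → CCW.
6 reversals in total — an even number — so the spindle turns the same way as the drive motor.

counterclockwise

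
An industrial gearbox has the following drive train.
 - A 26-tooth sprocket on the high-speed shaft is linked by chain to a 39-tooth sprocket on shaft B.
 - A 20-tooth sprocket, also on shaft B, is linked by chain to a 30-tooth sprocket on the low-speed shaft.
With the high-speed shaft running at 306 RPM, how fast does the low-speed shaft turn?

136 RPM

Chain: ratio = 39/26 = 1.5, so shaft B turns at 306 / 1.5 = 204 RPM.
Chain: ratio = 30/20 = 1.5, so the low-speed shaft turns at 204 / 1.5 = 136 RPM.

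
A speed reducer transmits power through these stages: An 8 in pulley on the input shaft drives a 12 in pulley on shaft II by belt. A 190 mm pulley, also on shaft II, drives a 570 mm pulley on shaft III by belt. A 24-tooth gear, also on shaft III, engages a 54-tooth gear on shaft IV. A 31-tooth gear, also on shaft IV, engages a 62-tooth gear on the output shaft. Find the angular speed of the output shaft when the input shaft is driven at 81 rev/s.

belt 12/8 = 1.5 → 81/1.5 = 54 rev/s
belt 570/190 = 3 → 54/3 = 18 rev/s
gear mesh 54/24 = 2.25 → 18/2.25 = 8 rev/s
gear mesh 62/31 = 2 → 8/2 = 4 rev/s

4 rev/s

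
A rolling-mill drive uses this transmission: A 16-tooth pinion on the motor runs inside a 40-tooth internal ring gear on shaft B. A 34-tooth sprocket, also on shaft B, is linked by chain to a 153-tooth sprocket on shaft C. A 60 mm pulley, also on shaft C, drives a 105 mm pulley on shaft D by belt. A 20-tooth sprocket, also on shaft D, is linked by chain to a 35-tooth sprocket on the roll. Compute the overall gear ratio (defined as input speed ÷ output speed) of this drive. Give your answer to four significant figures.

Each stage contributes driven/driver: internal gear 40/16 = 2.5, chain 153/34 = 4.5, belt 105/60 = 1.75, chain 35/20 = 1.75.
Overall: 2.5 × 4.5 × 1.75 × 1.75 = 34.453.

34.45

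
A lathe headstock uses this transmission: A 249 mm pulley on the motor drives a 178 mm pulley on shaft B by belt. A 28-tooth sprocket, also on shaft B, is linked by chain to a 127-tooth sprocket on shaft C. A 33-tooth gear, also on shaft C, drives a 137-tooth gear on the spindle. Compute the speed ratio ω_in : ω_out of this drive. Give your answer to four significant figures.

13.46

Each stage contributes driven/driver: belt 178/249 = 0.71486, chain 127/28 = 4.5357, gear mesh 137/33 = 4.1515.
Overall: 0.71486 × 4.5357 × 4.1515 = 13.461.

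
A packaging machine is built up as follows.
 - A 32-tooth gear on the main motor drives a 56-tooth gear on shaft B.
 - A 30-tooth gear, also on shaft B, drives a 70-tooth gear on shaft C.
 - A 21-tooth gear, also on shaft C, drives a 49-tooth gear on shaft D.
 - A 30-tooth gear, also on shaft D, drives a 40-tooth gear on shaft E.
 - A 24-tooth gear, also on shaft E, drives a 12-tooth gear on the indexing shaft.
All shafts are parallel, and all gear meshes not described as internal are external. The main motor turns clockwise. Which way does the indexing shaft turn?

anticlockwise

the main motor → shaft B: external mesh, 1 reversal → CCW.
shaft B → shaft C: external mesh, 1 reversal → CW.
shaft C → shaft D: external mesh, 1 reversal → CCW.
shaft D → shaft E: external mesh, 1 reversal → CW.
shaft E → the indexing shaft: external mesh, 1 reversal → CCW.
5 reversals in total — an odd number — so the indexing shaft turns opposite to the main motor.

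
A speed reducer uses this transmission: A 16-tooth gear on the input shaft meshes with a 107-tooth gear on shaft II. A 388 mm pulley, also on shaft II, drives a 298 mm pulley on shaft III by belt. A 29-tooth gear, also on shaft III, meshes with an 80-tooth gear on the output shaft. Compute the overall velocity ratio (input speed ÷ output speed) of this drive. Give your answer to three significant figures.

Each stage contributes driven/driver: gear mesh 107/16 = 6.6875, belt 298/388 = 0.76804, gear mesh 80/29 = 2.7586.
Overall: 6.6875 × 0.76804 × 2.7586 = 14.169.

14.2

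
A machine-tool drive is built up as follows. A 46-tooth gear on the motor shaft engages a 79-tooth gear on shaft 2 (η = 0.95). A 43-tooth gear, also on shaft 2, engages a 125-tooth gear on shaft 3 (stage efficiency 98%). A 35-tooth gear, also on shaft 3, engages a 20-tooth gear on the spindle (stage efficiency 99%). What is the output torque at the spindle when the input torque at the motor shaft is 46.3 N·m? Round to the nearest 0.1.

gear mesh 79/46 = 1.7174 → τ = 46.3·1.7174·0.95 = 75.539 N·m
gear mesh 125/43 = 2.907 → τ = 75.539·2.907·0.98 = 215.2 N·m
gear mesh 20/35 = 0.57143 → τ = 215.2·0.57143·0.99 = 121.74 N·m

121.7 N·m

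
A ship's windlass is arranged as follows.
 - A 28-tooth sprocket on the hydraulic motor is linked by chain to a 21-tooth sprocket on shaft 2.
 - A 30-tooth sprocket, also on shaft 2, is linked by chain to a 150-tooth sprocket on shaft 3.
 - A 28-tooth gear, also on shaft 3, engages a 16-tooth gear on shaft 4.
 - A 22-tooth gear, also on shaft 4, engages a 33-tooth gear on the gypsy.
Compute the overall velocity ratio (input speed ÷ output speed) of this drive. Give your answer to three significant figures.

Each stage contributes driven/driver: chain 21/28 = 0.75, chain 150/30 = 5, gear mesh 16/28 = 0.57143, gear mesh 33/22 = 1.5.
Overall: 0.75 × 5 × 0.57143 × 1.5 = 3.2143.

3.21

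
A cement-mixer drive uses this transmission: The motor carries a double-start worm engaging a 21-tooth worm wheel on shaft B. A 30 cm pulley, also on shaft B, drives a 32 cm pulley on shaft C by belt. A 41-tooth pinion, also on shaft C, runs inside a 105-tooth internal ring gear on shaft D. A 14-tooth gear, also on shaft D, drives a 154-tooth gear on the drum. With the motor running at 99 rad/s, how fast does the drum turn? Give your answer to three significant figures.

Worm: ratio = 21/2 = 10.5, so shaft B turns at 99 / 10.5 = 9.4286 rad/s.
Belt: ratio = 32/30 = 1.0667, so shaft C turns at 9.4286 / 1.0667 = 8.8393 rad/s.
Internal gear: ratio = 105/41 = 2.561, so shaft D turns at 8.8393 / 2.561 = 3.4515 rad/s.
Gear mesh: ratio = 154/14 = 11, so the drum turns at 3.4515 / 11 = 0.31378 rad/s.

0.314 rad/s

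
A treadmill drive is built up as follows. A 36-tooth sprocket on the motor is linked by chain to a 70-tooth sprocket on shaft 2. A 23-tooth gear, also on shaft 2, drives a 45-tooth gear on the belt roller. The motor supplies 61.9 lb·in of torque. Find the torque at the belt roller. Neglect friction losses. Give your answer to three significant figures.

chain 70/36 = 1.9444 → τ = 61.9·1.9444 = 120.36 lb·in
gear mesh 45/23 = 1.9565 → τ = 120.36·1.9565 = 235.49 lb·in

235 lb·in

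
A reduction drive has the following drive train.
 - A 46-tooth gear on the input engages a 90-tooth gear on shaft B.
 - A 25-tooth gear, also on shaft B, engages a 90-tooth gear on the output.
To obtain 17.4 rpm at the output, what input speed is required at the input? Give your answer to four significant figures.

122.6 rpm

Overall ratio R = 1.9565 × 3.6 = 7.0435.
Required input speed = output speed × R = 17.4 × 7.0435 = 122.56 rpm.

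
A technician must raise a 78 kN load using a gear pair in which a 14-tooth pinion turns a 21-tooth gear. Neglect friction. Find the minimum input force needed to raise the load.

52 kN

Gear pair MA = 21/14 = 1.5.
Effort = load / MA = 78 / 1.5 = 52 kN.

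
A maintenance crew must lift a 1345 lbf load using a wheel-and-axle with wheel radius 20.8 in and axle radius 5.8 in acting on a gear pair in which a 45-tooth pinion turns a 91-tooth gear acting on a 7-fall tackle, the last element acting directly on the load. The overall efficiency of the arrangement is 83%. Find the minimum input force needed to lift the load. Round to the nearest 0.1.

Wheel-and-axle MA = R/r = 20.8/5.8 = 3.5862.
Gear pair MA = 91/45 = 2.0222.
Block-and-tackle MA = number of supporting rope parts = 7.
Combined ideal MA = 3.5862 × 2.0222 × 7 = 50.765.
Actual MA = 50.765 × 0.83 = 42.135.
Effort = load / actual MA = 1345 / 42.135 = 31.921 lbf.

31.9 lbf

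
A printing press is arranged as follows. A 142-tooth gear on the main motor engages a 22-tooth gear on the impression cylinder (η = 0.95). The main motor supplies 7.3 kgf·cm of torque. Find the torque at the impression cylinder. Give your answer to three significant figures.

gear mesh 22/142 = 0.15493 → τ = 7.3·0.15493·0.95 = 1.0744 kgf·cm

1.07 kgf·cm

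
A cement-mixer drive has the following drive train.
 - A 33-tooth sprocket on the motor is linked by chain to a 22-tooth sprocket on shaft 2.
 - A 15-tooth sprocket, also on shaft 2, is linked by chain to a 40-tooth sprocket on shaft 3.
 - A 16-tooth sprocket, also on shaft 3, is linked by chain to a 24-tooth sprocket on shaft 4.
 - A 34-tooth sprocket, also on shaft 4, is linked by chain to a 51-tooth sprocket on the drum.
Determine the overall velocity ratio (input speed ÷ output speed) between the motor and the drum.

4

Each stage contributes driven/driver: chain 22/33 = 0.66667, chain 40/15 = 2.6667, chain 24/16 = 1.5, chain 51/34 = 1.5.
Overall: 0.66667 × 2.6667 × 1.5 × 1.5 = 4.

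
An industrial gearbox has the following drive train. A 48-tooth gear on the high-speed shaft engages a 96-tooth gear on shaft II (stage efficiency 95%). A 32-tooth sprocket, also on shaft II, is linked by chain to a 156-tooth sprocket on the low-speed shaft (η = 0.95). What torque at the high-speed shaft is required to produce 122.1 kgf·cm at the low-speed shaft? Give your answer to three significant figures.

Overall ratio R = 2 × 4.875 = 9.75; overall efficiency η = 0.95 × 0.95 = 0.9025.
Input torque = output torque / (R × η) = 122.1 / (9.75 × 0.9025) = 13.876 kgf·cm.

13.9 kgf·cm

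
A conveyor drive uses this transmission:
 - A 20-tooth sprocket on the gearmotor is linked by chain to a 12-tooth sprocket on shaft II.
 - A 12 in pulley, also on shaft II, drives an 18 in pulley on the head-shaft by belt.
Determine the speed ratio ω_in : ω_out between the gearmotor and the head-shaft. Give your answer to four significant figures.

0.9000

Each stage contributes driven/driver: chain 12/20 = 0.6, belt 18/12 = 1.5.
Overall: 0.6 × 1.5 = 0.9.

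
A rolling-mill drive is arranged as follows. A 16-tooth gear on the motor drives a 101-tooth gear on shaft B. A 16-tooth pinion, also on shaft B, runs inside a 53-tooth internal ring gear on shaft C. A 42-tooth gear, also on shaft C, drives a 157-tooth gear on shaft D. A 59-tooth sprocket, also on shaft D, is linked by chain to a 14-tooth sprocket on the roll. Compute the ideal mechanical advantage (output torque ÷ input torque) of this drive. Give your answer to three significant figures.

18.5

Each stage contributes driven/driver: gear mesh 101/16 = 6.3125, internal gear 53/16 = 3.3125, gear mesh 157/42 = 3.7381, chain 14/59 = 0.23729.
Overall: 6.3125 × 3.3125 × 3.7381 × 0.23729 = 18.547.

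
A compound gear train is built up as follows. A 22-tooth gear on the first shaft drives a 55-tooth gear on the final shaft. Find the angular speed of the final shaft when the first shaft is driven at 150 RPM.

60 RPM

gear mesh 55/22 = 2.5 → 150/2.5 = 60 RPM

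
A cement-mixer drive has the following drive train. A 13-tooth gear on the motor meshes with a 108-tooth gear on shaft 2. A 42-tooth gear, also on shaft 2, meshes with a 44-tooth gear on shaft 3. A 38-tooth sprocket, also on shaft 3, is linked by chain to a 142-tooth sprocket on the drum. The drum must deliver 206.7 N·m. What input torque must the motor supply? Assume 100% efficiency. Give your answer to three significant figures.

Overall ratio R = 8.3077 × 1.0476 × 3.7368 = 32.523.
Input torque = output torque / R = 206.7 / 32.523 = 6.3555 N·m.

6.36 N·m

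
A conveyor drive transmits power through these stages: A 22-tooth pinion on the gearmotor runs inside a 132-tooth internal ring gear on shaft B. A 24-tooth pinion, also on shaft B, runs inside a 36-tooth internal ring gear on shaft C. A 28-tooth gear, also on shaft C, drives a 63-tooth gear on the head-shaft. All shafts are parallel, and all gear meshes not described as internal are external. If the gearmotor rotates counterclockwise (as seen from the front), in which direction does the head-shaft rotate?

clockwise

the gearmotor → shaft B: internal mesh, same direction → CCW.
shaft B → shaft C: internal mesh, same direction → CCW.
shaft C → the head-shaft: external mesh, 1 reversal → CW.
1 reversal in total — an odd number — so the head-shaft turns opposite to the gearmotor.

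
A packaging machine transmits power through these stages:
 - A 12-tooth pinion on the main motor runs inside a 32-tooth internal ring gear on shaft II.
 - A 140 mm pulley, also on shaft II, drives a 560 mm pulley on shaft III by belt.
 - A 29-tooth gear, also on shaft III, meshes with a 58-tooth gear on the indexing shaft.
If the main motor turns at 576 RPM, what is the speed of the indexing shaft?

27 RPM

the main motor → shaft II (internal gear, 32/12): 576 ÷ 2.6667 = 216 RPM
shaft II → shaft III (belt, 560/140): 216 ÷ 4 = 54 RPM
shaft III → the indexing shaft (gear mesh, 58/29): 54 ÷ 2 = 27 RPM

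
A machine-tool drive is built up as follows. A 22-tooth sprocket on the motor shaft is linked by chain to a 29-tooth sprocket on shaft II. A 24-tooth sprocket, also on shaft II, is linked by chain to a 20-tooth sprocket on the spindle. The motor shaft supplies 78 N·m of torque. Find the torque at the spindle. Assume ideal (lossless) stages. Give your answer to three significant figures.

85.7 N·m

chain 29/22 = 1.3182 → τ = 78·1.3182 = 102.82 N·m
chain 20/24 = 0.83333 → τ = 102.82·0.83333 = 85.682 N·m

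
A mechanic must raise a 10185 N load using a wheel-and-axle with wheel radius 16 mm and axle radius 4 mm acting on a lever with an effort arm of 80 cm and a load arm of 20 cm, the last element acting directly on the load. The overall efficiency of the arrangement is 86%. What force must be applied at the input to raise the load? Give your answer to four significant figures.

740.2 N

Wheel-and-axle MA = R/r = 16/4 = 4.
Lever MA = effort arm / load arm = 80/20 = 4.
Combined ideal MA = 4 × 4 = 16.
Actual MA = 16 × 0.86 = 13.76.
Effort = load / actual MA = 10185 / 13.76 = 740.19 N.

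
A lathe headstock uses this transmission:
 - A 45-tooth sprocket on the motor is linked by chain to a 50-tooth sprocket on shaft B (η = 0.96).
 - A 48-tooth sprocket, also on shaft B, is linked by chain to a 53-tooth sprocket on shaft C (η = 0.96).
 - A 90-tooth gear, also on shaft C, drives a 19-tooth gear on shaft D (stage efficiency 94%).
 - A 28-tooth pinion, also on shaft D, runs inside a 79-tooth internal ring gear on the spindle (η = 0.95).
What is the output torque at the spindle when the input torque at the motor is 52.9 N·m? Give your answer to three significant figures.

31.8 N·m

Chain: ratio = 50/45 = 1.1111; torque at shaft B = 52.9 × 1.1111 × 0.96 = 56.427 N·m.
Chain: ratio = 53/48 = 1.1042; torque at shaft C = 56.427 × 1.1042 × 0.96 = 59.812 N·m.
Gear mesh: ratio = 19/90 = 0.21111; torque at shaft D = 59.812 × 0.21111 × 0.94 = 11.869 N·m.
Internal gear: ratio = 79/28 = 2.8214; torque at the spindle = 11.869 × 2.8214 × 0.95 = 31.814 N·m.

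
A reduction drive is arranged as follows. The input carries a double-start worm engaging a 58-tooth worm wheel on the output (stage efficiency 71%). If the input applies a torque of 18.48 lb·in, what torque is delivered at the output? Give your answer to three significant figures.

381 lb·in

After the worm (58/2): 18.48 × 29 × 0.71 = 380.5 lb·in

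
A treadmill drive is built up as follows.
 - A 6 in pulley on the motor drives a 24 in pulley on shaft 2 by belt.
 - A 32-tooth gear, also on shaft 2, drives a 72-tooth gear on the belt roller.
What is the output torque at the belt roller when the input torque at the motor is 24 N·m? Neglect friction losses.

belt 24/6 = 4 → τ = 24·4 = 96 N·m
gear mesh 72/32 = 2.25 → τ = 96·2.25 = 216 N·m

216 N·m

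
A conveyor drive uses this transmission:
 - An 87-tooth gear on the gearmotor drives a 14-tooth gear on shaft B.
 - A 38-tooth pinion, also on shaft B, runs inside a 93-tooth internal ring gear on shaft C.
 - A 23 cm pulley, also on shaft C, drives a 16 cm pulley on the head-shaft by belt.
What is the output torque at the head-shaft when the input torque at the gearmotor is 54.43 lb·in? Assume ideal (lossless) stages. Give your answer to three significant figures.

gear mesh 14/87 = 0.16092 → τ = 54.43·0.16092 = 8.7589 lb·in
internal gear 93/38 = 2.4474 → τ = 8.7589·2.4474 = 21.436 lb·in
belt 16/23 = 0.69565 → τ = 21.436·0.69565 = 14.912 lb·in

14.9 lb·in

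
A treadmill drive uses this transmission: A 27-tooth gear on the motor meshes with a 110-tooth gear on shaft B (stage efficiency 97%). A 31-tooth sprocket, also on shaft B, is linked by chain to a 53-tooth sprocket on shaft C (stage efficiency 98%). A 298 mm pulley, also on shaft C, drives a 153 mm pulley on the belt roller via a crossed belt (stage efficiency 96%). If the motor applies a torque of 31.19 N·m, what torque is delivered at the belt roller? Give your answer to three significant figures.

After the gear mesh (110/27): 31.19 × 4.0741 × 0.97 = 123.26 N·m
After the chain (53/31): 123.26 × 1.7097 × 0.98 = 206.52 N·m
After the belt (153/298): 206.52 × 0.51342 × 0.96 = 101.79 N·m

102 N·m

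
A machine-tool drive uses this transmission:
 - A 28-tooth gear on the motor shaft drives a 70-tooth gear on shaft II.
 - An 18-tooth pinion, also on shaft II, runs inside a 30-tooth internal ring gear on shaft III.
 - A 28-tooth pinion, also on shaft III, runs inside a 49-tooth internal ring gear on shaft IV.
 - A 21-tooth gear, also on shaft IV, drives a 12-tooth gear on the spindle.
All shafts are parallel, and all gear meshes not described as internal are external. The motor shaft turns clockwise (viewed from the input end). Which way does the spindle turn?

the motor shaft → shaft II: external mesh, 1 reversal → CCW.
shaft II → shaft III: internal mesh, same direction → CCW.
shaft III → shaft IV: internal mesh, same direction → CCW.
shaft IV → the spindle: external mesh, 1 reversal → CW.
2 reversals in total — an even number — so the spindle turns the same way as the motor shaft.

clockwise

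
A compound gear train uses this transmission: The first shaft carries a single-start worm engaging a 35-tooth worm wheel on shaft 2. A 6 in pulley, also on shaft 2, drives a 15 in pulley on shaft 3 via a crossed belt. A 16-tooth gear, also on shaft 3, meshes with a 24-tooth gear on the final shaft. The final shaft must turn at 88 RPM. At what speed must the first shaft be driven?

11550 RPM

Overall ratio R = 35 × 2.5 × 1.5 = 131.25.
Required input speed = output speed × R = 88 × 131.25 = 11550 RPM.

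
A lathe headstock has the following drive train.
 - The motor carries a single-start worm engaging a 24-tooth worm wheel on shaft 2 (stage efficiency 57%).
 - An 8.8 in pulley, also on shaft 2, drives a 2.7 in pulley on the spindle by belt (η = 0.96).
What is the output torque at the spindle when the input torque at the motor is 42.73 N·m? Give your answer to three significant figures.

172 N·m

worm 24/1 = 24 → τ = 42.73·24·0.57 = 584.55 N·m
belt 2.7/8.8 = 0.30682 → τ = 584.55·0.30682·0.96 = 172.18 N·m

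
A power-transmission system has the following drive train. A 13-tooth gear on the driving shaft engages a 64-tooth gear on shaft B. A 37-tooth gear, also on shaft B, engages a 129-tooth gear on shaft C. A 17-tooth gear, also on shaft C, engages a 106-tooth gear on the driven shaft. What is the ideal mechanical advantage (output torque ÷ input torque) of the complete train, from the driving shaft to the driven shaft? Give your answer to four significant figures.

107.0

Each stage contributes driven/driver: gear mesh 64/13 = 4.9231, gear mesh 129/37 = 3.4865, gear mesh 106/17 = 6.2353.
Overall: 4.9231 × 3.4865 × 6.2353 = 107.02.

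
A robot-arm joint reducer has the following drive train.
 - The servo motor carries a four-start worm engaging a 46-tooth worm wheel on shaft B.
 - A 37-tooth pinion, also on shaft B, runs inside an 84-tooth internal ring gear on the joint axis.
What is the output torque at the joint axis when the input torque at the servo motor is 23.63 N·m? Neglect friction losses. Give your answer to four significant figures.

worm 46/4 = 11.5 → τ = 23.63·11.5 = 271.75 N·m
internal gear 84/37 = 2.2703 → τ = 271.75·2.2703 = 616.93 N·m

616.9 N·m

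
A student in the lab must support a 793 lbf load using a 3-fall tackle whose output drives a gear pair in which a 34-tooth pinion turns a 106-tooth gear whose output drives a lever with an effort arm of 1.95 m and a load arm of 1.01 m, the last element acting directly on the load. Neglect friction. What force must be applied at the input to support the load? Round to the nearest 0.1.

43.9 lbf

Block-and-tackle MA = number of supporting rope parts = 3.
Gear pair MA = 106/34 = 3.1176.
Lever MA = effort arm / load arm = 1.95/1.01 = 1.9307.
Combined ideal MA = 3 × 3.1176 × 1.9307 = 18.058.
Effort = load / MA = 793 / 18.058 = 43.915 lbf.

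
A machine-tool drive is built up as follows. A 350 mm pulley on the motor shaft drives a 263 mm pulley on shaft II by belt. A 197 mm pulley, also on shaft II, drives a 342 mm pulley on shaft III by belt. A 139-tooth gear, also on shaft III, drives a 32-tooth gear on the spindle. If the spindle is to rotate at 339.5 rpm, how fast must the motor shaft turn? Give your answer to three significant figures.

Overall ratio R = 0.75143 × 1.736 × 0.23022 = 0.30032.
Required input speed = output speed × R = 339.5 × 0.30032 = 101.96 rpm.

102 rpm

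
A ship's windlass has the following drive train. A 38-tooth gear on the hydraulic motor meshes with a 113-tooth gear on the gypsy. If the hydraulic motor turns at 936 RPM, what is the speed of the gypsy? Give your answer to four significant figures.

314.8 RPM

gear mesh 113/38 = 2.9737 → 936/2.9737 = 314.76 RPM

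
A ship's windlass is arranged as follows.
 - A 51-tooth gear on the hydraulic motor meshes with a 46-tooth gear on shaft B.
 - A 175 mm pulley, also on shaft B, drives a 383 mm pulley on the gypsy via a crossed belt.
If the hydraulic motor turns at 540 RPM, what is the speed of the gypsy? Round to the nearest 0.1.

273.6 RPM

the hydraulic motor → shaft B (gear mesh, 46/51): 540 ÷ 0.90196 = 598.7 RPM
shaft B → the gypsy (belt, 383/175): 598.7 ÷ 2.1886 = 273.56 RPM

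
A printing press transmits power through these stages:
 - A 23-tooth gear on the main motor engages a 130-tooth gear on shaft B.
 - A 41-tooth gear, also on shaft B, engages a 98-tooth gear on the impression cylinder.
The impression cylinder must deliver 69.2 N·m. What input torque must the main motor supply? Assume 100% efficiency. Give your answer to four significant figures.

5.122 N·m

Overall ratio R = 5.6522 × 2.3902 = 13.51.
Input torque = output torque / R = 69.2 / 13.51 = 5.1221 N·m.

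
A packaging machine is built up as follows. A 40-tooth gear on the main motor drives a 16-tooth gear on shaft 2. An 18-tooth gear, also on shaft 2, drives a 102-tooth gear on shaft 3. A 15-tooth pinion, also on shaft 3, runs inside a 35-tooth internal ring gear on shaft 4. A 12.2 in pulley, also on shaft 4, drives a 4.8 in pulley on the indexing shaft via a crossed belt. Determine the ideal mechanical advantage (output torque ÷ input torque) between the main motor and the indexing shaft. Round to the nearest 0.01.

2.08

Each stage contributes driven/driver: gear mesh 16/40 = 0.4, gear mesh 102/18 = 5.6667, internal gear 35/15 = 2.3333, belt 4.8/12.2 = 0.39344.
Overall: 0.4 × 5.6667 × 2.3333 × 0.39344 = 2.0809.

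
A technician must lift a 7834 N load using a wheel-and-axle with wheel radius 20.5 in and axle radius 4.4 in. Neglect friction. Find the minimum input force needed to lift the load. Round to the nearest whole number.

Wheel-and-axle MA = R/r = 20.5/4.4 = 4.6591.
Effort = load / MA = 7834 / 4.6591 = 1681.4 N.

1681 N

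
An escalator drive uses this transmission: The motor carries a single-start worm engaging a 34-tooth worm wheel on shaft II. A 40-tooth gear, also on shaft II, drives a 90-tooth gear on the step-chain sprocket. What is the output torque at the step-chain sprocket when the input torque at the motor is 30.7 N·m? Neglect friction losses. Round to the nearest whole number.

After the worm (34/1): 30.7 × 34 = 1043.8 N·m
After the gear mesh (90/40): 1043.8 × 2.25 = 2348.5 N·m

2349 N·m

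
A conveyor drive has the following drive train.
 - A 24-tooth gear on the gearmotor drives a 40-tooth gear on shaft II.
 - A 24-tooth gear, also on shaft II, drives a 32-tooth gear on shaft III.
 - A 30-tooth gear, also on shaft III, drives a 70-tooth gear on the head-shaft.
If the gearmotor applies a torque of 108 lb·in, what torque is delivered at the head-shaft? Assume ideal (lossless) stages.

After the gear mesh (40/24): 108 × 1.6667 = 180 lb·in
After the gear mesh (32/24): 180 × 1.3333 = 240 lb·in
After the gear mesh (70/30): 240 × 2.3333 = 560 lb·in

560 lb·in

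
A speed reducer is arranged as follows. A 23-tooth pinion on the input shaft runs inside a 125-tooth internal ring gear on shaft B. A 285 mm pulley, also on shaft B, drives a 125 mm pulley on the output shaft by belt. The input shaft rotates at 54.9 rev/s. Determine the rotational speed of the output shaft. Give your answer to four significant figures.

23.03 rev/s

Internal gear: ratio = 125/23 = 5.4348, so shaft B turns at 54.9 / 5.4348 = 10.102 rev/s.
Belt: ratio = 125/285 = 0.4386, so the output shaft turns at 10.102 / 0.4386 = 23.032 rev/s.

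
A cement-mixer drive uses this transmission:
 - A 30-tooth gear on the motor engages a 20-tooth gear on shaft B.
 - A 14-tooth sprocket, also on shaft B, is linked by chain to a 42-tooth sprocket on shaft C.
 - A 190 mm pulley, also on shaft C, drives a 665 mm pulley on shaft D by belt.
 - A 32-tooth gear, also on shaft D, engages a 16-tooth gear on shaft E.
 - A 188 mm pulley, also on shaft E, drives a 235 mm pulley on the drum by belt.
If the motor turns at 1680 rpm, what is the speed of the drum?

384 rpm

the motor → shaft B (gear mesh, 20/30): 1680 ÷ 0.66667 = 2520 rpm
shaft B → shaft C (chain, 42/14): 2520 ÷ 3 = 840 rpm
shaft C → shaft D (belt, 665/190): 840 ÷ 3.5 = 240 rpm
shaft D → shaft E (gear mesh, 16/32): 240 ÷ 0.5 = 480 rpm
shaft E → the drum (belt, 235/188): 480 ÷ 1.25 = 384 rpm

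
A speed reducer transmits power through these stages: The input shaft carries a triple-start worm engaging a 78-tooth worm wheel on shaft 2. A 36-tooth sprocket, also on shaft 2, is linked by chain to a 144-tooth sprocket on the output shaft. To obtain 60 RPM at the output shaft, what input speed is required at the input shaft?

Overall ratio R = 26 × 4 = 104.
Required input speed = output speed × R = 60 × 104 = 6240 RPM.

6240 RPM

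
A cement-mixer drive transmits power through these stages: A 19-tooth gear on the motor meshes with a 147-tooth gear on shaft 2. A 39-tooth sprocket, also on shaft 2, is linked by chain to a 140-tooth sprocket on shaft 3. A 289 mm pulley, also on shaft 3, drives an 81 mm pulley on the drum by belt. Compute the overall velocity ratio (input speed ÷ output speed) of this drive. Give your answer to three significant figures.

Each stage contributes driven/driver: gear mesh 147/19 = 7.7368, chain 140/39 = 3.5897, belt 81/289 = 0.28028.
Overall: 7.7368 × 3.5897 × 0.28028 = 7.7842.

7.78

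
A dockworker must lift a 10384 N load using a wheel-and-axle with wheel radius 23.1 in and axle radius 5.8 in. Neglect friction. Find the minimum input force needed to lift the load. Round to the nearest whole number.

2607 N

Wheel-and-axle MA = R/r = 23.1/5.8 = 3.9828.
Effort = load / MA = 10384 / 3.9828 = 2607.2 N.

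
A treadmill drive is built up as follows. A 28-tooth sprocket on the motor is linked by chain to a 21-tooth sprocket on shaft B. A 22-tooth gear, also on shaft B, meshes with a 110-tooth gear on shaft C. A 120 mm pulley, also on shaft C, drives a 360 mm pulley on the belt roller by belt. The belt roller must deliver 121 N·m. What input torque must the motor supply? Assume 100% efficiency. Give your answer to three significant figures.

Overall ratio R = 0.75 × 5 × 3 = 11.25.
Input torque = output torque / R = 121 / 11.25 = 10.756 N·m.

10.8 N·m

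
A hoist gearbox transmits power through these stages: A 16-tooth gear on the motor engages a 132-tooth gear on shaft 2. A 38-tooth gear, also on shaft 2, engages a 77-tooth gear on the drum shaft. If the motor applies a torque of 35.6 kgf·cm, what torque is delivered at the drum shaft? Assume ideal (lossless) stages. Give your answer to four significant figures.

595.1 kgf·cm

After the gear mesh (132/16): 35.6 × 8.25 = 293.7 kgf·cm
After the gear mesh (77/38): 293.7 × 2.0263 = 595.13 kgf·cm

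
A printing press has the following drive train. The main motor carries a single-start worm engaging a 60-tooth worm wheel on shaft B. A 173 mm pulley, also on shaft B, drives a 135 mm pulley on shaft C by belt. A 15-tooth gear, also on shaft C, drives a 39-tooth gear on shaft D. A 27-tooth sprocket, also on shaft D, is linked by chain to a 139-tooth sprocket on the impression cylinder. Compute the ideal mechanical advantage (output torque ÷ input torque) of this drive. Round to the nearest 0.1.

Each stage contributes driven/driver: worm 60/1 = 60, belt 135/173 = 0.78035, gear mesh 39/15 = 2.6, chain 139/27 = 5.1481.
Overall: 60 × 0.78035 × 2.6 × 5.1481 = 626.71.

626.7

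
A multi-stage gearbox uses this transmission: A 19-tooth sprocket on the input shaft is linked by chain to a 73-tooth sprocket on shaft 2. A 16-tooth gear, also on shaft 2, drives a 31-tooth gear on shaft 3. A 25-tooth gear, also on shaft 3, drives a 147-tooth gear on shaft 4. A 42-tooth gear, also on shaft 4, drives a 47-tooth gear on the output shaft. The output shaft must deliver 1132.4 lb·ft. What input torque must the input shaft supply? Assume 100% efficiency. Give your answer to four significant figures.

23.12 lb·ft

Overall ratio R = 3.8421 × 1.9375 × 5.88 × 1.119 = 48.982.
Input torque = output torque / R = 1132.4 / 48.982 = 23.119 lb·ft.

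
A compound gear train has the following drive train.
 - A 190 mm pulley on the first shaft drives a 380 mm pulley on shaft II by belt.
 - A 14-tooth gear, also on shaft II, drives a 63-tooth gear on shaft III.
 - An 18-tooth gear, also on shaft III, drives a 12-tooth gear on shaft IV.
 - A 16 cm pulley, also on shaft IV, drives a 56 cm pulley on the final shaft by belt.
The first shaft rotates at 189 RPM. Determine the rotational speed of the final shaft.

Belt: ratio = 380/190 = 2, so shaft II turns at 189 / 2 = 94.5 RPM.
Gear mesh: ratio = 63/14 = 4.5, so shaft III turns at 94.5 / 4.5 = 21 RPM.
Gear mesh: ratio = 12/18 = 0.66667, so shaft IV turns at 21 / 0.66667 = 31.5 RPM.
Belt: ratio = 56/16 = 3.5, so the final shaft turns at 31.5 / 3.5 = 9 RPM.

9 RPM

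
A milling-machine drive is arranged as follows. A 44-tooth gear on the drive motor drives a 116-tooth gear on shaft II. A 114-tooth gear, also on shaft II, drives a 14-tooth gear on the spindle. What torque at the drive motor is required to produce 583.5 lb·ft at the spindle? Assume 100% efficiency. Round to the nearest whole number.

Overall ratio R = 2.6364 × 0.12281 = 0.32376.
Input torque = output torque / R = 583.5 / 0.32376 = 1802.2 lb·ft.

1802 lb·ft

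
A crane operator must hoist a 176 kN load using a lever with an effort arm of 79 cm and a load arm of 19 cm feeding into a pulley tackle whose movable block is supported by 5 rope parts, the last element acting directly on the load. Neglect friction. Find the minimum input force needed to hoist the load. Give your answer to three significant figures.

Lever MA = effort arm / load arm = 79/19 = 4.1579.
Block-and-tackle MA = number of supporting rope parts = 5.
Combined ideal MA = 4.1579 × 5 = 20.789.
Effort = load / MA = 176 / 20.789 = 8.4658 kN.

8.47 kN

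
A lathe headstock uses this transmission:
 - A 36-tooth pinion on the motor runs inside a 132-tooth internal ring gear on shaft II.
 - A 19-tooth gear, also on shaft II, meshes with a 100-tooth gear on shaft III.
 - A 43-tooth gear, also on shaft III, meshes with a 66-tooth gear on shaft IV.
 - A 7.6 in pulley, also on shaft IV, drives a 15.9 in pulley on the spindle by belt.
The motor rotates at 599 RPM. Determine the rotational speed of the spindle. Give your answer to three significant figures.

9.67 RPM

Internal gear: ratio = 132/36 = 3.6667, so shaft II turns at 599 / 3.6667 = 163.36 RPM.
Gear mesh: ratio = 100/19 = 5.2632, so shaft III turns at 163.36 / 5.2632 = 31.039 RPM.
Gear mesh: ratio = 66/43 = 1.5349, so shaft IV turns at 31.039 / 1.5349 = 20.222 RPM.
Belt: ratio = 15.9/7.6 = 2.0921, so the spindle turns at 20.222 / 2.0921 = 9.6661 RPM.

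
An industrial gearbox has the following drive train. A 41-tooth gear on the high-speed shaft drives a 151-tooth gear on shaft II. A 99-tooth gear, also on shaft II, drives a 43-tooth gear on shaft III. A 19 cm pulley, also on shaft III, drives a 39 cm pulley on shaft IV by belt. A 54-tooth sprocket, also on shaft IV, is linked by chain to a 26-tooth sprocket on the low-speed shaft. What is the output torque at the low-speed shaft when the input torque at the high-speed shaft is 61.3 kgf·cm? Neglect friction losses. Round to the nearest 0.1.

96.9 kgf·cm

gear mesh 151/41 = 3.6829 → τ = 61.3·3.6829 = 225.76 kgf·cm
gear mesh 43/99 = 0.43434 → τ = 225.76·0.43434 = 98.059 kgf·cm
belt 39/19 = 2.0526 → τ = 98.059·2.0526 = 201.28 kgf·cm
chain 26/54 = 0.48148 → τ = 201.28·0.48148 = 96.912 kgf·cm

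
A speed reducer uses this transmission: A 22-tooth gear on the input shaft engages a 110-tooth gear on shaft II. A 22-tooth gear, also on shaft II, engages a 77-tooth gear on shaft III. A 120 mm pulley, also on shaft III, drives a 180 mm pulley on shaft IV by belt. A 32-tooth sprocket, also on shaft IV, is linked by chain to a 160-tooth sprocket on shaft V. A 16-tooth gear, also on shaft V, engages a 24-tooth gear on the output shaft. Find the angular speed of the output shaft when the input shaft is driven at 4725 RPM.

Gear mesh: ratio = 110/22 = 5, so shaft II turns at 4725 / 5 = 945 RPM.
Gear mesh: ratio = 77/22 = 3.5, so shaft III turns at 945 / 3.5 = 270 RPM.
Belt: ratio = 180/120 = 1.5, so shaft IV turns at 270 / 1.5 = 180 RPM.
Chain: ratio = 160/32 = 5, so shaft V turns at 180 / 5 = 36 RPM.
Gear mesh: ratio = 24/16 = 1.5, so the output shaft turns at 36 / 1.5 = 24 RPM.

24 RPM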